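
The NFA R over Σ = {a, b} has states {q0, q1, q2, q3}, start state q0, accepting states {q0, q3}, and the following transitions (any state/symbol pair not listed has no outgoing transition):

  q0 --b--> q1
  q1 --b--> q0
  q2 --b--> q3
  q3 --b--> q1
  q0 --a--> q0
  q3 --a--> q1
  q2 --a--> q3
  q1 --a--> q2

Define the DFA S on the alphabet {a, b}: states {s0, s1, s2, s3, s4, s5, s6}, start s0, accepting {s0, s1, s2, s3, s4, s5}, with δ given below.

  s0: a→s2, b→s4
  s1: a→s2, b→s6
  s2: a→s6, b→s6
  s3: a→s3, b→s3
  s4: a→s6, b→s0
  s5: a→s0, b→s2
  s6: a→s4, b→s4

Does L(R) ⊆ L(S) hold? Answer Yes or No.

The string aa is in L(R) but not in L(S).
So L(R) ⊄ L(S).

No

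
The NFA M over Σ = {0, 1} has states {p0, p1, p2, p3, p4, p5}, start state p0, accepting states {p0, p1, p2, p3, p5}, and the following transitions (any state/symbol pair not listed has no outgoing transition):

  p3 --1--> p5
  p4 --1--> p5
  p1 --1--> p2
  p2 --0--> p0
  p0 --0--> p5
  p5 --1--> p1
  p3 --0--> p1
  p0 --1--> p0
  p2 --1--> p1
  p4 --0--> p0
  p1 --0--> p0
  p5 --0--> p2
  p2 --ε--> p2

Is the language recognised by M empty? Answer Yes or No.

The empty string ε is accepted: the run p0 ends in the accepting state p0.
Since at least one string is accepted, L(M) is not empty.

No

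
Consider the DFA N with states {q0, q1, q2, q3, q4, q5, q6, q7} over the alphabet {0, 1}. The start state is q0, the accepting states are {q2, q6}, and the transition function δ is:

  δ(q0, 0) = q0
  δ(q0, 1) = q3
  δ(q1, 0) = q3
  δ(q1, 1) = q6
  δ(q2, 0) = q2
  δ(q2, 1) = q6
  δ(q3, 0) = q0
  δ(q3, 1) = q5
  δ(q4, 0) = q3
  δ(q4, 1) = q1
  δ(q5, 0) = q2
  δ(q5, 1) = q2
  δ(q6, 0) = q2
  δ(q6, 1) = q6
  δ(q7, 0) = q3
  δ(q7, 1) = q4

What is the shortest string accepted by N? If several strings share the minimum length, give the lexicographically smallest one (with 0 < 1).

A breadth-first search from q0 reaches an accepting state first via the path q0 → q3 → q5 → q2 on input 110.
No string of length < 3 is accepted (BFS exhausts all shorter strings without reaching an accepting state), and 110 is the lexicographically least accepting string of length 3.

110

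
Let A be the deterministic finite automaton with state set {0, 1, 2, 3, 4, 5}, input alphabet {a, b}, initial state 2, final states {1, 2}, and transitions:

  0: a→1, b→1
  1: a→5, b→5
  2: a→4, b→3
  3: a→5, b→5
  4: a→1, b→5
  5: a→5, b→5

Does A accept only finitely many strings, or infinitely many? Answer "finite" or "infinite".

The useful states (reachable from 2 and able to reach an accepting state) are {1, 2, 4}.
Restricted to these states the transition graph has no cycle, so every accepting path has bounded length and L is finite.

finite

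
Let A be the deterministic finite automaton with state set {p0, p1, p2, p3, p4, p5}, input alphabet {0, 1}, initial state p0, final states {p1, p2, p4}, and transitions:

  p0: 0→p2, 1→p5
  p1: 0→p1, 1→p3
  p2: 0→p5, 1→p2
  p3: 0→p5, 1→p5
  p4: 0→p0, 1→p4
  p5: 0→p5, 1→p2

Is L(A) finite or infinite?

infinite

State p2 is reachable from the start and can reach an accepting state, and it lies on the cycle p2 → p2.
Traversing that cycle any number of times yields accepted strings of unbounded length, so the language is infinite.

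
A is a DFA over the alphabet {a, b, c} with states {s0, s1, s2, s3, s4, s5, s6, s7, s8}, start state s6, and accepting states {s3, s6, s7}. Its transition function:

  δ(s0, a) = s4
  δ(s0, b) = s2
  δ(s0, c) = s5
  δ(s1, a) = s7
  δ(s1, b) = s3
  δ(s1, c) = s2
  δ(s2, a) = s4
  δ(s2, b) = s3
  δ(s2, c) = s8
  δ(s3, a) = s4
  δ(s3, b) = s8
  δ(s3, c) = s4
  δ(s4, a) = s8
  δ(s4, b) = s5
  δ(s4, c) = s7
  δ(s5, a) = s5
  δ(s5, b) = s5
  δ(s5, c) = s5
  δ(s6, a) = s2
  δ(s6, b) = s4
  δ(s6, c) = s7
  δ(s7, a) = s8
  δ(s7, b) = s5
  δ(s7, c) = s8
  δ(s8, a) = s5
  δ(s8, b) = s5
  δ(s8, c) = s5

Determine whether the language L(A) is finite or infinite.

finite

The useful states (reachable from s6 and able to reach an accepting state) are {s2, s3, s4, s6, s7}.
Restricted to these states the transition graph has no cycle, so every accepting path has bounded length and L is finite.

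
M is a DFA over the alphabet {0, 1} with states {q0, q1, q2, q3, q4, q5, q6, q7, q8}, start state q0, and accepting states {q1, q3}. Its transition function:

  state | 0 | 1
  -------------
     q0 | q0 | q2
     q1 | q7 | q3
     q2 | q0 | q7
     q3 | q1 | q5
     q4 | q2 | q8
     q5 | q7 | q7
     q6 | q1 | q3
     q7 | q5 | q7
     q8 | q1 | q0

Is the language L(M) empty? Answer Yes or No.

The states reachable from the start state are {q0, q2, q5, q7}.
None of the accepting states {q1, q3} is reachable, so no string is accepted and L(M) = ∅.

Yes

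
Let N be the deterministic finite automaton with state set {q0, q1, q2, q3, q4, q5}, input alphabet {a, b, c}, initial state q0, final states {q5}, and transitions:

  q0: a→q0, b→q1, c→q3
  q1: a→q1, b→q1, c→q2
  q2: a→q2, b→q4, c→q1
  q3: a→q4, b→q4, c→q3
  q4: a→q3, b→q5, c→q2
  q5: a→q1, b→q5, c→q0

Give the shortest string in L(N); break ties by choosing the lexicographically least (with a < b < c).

A breadth-first search from q0 reaches an accepting state first via the path q0 → q3 → q4 → q5 on input cab.
No string of length < 3 is accepted (BFS exhausts all shorter strings without reaching an accepting state), and cab is the lexicographically least accepting string of length 3.

cab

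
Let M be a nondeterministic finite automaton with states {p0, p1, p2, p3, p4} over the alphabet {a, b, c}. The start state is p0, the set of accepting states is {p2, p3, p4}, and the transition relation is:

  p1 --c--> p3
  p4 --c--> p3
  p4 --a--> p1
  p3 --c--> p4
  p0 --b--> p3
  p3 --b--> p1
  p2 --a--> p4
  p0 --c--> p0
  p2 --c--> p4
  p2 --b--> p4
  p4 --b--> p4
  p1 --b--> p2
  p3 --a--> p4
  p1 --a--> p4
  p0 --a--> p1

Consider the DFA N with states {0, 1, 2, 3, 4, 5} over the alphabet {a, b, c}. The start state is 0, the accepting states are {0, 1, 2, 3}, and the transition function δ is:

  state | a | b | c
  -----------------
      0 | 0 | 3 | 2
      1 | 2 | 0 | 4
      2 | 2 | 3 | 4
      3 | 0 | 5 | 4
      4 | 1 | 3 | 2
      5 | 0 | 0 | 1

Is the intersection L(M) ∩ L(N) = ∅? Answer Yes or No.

No

The string b is accepted by both M and N.
Hence L(M) ∩ L(N) ≠ ∅.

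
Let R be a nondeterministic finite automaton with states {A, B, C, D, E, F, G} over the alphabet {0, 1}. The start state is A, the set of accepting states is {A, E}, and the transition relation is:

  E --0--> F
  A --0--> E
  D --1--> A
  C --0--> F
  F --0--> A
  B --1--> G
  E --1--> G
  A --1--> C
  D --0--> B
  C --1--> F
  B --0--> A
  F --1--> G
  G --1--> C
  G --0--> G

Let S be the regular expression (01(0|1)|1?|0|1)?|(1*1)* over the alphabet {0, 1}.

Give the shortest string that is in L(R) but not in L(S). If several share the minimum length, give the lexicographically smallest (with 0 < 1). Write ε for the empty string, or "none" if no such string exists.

The string 000 is accepted by R but not by S.
No shorter string lies in the difference, and 000 is the lexicographically first length-3 string in L(R) \ L(S).

000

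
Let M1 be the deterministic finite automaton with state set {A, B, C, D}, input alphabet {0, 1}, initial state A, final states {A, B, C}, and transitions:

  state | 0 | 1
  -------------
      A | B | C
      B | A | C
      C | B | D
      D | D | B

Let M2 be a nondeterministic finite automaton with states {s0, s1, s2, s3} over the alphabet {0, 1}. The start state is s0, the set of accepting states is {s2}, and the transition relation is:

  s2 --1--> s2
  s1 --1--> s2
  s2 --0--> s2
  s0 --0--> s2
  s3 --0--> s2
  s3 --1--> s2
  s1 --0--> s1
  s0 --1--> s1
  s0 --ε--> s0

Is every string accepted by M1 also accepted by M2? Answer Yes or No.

No

The empty string ε is in L(M1) but not in L(M2).
So L(M1) ⊄ L(M2).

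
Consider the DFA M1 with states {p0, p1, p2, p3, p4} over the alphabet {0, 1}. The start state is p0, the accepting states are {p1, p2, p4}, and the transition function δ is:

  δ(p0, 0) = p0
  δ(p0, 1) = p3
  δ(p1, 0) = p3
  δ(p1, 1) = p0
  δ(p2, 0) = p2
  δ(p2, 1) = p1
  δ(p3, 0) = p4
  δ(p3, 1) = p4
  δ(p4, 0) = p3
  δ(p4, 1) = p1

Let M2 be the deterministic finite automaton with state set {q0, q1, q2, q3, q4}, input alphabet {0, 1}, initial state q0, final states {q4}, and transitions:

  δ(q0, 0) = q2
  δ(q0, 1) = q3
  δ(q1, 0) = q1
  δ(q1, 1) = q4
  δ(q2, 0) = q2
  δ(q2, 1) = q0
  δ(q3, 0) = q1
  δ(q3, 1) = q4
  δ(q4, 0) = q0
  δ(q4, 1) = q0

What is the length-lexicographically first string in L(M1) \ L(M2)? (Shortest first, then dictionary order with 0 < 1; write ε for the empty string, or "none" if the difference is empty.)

10

The string 10 is accepted by M1 but not by M2.
No shorter string lies in the difference, and 10 is the lexicographically first length-2 string in L(M1) \ L(M2).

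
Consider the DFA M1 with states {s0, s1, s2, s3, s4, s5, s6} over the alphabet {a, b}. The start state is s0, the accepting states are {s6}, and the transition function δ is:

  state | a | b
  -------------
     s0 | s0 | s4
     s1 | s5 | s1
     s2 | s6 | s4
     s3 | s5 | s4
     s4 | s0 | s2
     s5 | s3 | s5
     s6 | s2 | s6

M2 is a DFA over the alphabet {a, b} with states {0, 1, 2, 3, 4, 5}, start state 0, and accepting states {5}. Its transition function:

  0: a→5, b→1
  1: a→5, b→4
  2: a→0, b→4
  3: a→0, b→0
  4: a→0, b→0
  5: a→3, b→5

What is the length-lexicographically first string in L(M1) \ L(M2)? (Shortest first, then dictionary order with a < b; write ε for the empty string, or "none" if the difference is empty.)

The string bba is accepted by M1 but not by M2.
No shorter string lies in the difference, and bba is the lexicographically first length-3 string in L(M1) \ L(M2).

bba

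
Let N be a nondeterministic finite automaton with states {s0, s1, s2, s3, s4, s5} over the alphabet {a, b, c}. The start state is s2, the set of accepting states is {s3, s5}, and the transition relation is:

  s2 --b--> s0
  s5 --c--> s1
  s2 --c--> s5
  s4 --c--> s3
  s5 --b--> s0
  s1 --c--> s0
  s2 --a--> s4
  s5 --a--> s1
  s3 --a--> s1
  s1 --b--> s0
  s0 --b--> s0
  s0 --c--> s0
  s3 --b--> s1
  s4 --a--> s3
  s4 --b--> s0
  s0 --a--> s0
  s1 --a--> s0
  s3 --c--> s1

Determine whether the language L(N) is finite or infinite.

The useful states (reachable from s2 and able to reach an accepting state) are {s2, s3, s4, s5}.
Restricted to these states the transition graph has no cycle, so every accepting path has bounded length and L is finite.

finite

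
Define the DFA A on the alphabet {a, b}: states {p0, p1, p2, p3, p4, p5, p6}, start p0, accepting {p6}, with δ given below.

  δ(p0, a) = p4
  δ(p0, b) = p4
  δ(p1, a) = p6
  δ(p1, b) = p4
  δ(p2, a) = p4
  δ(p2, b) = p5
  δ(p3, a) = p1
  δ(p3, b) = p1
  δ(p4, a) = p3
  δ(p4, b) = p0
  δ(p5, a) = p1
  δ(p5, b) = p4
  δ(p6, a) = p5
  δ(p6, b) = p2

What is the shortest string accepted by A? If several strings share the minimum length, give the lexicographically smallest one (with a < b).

aaaa

A breadth-first search from p0 reaches an accepting state first via the path p0 → p4 → p3 → p1 → p6 on input aaaa.
No string of length < 4 is accepted (BFS exhausts all shorter strings without reaching an accepting state), and aaaa is the lexicographically least accepting string of length 4.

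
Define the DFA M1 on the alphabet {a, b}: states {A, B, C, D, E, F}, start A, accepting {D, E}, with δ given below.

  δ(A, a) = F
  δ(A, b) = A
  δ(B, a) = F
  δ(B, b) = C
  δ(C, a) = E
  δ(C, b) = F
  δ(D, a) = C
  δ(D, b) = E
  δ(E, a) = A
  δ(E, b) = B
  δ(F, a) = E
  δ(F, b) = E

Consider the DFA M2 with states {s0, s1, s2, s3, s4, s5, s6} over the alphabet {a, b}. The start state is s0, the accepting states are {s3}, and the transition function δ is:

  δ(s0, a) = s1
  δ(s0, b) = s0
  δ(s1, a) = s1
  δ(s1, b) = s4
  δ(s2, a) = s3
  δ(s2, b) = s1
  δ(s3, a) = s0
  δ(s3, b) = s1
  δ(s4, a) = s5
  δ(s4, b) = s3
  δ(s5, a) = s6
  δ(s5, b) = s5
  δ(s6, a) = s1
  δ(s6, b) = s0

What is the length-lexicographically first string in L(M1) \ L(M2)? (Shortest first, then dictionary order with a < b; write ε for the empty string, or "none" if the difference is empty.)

aa

The string aa is accepted by M1 but not by M2.
No shorter string lies in the difference, and aa is the lexicographically first length-2 string in L(M1) \ L(M2).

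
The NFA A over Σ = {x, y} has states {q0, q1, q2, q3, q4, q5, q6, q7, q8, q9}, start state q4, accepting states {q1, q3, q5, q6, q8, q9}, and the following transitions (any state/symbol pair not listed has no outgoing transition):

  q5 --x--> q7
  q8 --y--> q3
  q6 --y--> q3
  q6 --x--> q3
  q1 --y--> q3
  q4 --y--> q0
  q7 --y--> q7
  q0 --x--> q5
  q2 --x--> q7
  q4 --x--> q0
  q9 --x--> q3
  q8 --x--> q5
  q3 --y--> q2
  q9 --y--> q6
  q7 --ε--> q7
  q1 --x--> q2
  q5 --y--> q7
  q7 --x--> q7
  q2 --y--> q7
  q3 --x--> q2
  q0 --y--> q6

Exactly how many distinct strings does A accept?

The useful subgraph on states {q0, q3, q4, q5, q6} is acyclic, so L(A) is finite; the longest accepting path visits 4 useful states, giving maximum string length 3.
Counting accepting paths from q4 by length: 4 of length 2, 4 of length 3. Total 8.

8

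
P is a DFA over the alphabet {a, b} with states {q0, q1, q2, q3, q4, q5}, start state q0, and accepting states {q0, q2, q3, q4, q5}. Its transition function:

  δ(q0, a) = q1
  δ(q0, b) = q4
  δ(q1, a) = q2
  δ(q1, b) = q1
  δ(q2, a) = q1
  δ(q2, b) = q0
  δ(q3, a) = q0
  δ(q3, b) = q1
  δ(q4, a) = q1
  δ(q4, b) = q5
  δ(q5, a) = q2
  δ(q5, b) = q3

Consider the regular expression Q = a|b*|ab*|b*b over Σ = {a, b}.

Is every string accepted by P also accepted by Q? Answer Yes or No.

The string aa is in L(P) but not in L(Q).
So L(P) ⊄ L(Q).

No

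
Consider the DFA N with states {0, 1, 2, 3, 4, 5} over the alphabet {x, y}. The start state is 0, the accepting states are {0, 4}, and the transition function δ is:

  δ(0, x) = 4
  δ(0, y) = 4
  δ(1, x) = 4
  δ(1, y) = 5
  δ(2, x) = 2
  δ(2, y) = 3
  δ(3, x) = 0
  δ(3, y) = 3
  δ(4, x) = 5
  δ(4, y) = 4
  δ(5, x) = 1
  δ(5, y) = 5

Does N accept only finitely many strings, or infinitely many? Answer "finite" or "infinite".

State 4 is reachable from the start and can reach an accepting state, and it lies on the cycle 4 → 4.
Traversing that cycle any number of times yields accepted strings of unbounded length, so the language is infinite.

infinite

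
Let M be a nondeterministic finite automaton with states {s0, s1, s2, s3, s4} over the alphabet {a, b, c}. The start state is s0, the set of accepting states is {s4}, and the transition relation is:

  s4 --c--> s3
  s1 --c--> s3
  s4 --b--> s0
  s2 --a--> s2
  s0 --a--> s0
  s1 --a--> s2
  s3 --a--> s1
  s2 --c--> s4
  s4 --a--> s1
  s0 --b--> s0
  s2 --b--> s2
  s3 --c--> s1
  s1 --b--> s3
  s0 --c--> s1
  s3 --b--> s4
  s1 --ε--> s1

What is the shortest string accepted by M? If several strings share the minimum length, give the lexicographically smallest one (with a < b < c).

cac

A breadth-first search from s0 reaches an accepting state first via the path s0 → s1 → s2 → s4 on input cac.
No string of length < 3 is accepted (BFS exhausts all shorter strings without reaching an accepting state), and cac is the lexicographically least accepting string of length 3.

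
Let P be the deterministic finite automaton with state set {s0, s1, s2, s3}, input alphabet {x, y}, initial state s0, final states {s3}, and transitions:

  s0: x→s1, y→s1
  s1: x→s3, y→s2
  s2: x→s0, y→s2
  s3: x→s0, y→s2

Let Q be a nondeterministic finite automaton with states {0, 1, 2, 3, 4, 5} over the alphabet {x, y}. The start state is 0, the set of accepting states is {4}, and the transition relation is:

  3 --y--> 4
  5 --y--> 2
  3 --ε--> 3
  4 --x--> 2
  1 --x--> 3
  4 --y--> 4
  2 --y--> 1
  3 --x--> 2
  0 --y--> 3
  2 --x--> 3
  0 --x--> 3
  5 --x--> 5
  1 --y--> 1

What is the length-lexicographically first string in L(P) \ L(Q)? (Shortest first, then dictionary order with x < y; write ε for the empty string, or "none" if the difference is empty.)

The string xx is accepted by P but not by Q.
No shorter string lies in the difference, and xx is the lexicographically first length-2 string in L(P) \ L(Q).

xx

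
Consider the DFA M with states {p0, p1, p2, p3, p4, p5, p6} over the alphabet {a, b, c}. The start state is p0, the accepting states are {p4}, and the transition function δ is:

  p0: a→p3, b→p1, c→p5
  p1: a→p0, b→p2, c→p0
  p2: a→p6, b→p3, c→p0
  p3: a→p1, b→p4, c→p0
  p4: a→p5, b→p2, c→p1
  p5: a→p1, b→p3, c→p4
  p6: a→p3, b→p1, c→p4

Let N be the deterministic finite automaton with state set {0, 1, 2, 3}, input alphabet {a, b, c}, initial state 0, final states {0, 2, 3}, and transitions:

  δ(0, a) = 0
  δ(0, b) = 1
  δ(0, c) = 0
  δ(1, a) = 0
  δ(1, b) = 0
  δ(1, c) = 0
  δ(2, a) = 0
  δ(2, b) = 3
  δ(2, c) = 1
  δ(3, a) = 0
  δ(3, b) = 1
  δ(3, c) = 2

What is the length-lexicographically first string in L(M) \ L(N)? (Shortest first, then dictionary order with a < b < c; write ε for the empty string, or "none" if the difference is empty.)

ab

The string ab is accepted by M but not by N.
No shorter string lies in the difference, and ab is the lexicographically first length-2 string in L(M) \ L(N).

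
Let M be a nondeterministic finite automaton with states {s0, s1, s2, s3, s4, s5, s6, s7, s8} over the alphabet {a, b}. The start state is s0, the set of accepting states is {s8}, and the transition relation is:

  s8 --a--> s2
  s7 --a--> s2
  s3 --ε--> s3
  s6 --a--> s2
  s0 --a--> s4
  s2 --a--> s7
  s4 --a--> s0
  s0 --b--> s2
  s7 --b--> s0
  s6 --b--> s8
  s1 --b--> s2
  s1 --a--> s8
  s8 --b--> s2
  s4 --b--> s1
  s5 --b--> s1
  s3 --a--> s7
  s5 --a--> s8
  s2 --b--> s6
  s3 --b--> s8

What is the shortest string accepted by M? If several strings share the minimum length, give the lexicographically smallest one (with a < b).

aba

A breadth-first search from s0 reaches an accepting state first via the path s0 → s4 → s1 → s8 on input aba.
No string of length < 3 is accepted (BFS exhausts all shorter strings without reaching an accepting state), and aba is the lexicographically least accepting string of length 3.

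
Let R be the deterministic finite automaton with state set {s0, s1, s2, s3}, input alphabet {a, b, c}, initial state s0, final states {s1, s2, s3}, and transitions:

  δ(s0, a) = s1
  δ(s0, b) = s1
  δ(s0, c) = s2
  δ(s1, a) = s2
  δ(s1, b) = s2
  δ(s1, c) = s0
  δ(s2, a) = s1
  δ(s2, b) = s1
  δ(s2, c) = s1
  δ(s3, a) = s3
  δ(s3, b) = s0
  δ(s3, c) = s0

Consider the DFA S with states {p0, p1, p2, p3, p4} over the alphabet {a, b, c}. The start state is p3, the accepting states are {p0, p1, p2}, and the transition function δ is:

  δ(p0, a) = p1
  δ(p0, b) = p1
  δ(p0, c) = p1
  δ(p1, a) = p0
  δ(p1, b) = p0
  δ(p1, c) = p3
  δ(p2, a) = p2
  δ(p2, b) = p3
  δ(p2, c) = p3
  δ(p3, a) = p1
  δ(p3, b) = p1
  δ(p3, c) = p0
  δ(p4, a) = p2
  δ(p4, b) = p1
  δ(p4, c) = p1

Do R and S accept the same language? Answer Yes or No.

Exploring the product automaton R × S from the start pair (s0, p3), following both machines on each input symbol, reaches 3 state pairs: (s0, p3), (s1, p1), (s2, p0).
R accepts in {s1, s2, s3} and S accepts in {p0, p1, p2}. In every reachable pair the two components are either both accepting — (s1, p1), (s2, p0) — or both non-accepting, so no string is accepted by exactly one of the machines: L(R) \ L(S) and L(S) \ L(R) are both empty.
Hence every string is accepted by R iff it is accepted by S, and the two languages coincide.

Yes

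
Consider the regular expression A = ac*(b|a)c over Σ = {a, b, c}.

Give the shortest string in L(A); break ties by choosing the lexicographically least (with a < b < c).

aac

By inspection of the expression, no string of length less than 3 matches, and aac is the lexicographically first match of length 3.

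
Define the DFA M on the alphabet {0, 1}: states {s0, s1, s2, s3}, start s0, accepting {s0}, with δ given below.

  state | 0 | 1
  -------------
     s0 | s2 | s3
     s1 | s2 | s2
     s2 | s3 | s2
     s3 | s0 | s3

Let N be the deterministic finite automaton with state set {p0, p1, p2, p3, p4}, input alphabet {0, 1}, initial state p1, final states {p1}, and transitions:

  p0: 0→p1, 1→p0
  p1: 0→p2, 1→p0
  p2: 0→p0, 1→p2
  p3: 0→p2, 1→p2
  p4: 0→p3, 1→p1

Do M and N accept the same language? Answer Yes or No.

Yes

Exploring the product automaton M × N from the start pair (s0, p1), following both machines on each input symbol, reaches 3 state pairs: (s0, p1), (s2, p2), (s3, p0).
M accepts in {s0} and N accepts in {p1}. In every reachable pair the two components are either both accepting — (s0, p1) — or both non-accepting, so no string is accepted by exactly one of the machines: L(M) \ L(N) and L(N) \ L(M) are both empty.
Hence every string is accepted by M iff it is accepted by N, and the two languages coincide.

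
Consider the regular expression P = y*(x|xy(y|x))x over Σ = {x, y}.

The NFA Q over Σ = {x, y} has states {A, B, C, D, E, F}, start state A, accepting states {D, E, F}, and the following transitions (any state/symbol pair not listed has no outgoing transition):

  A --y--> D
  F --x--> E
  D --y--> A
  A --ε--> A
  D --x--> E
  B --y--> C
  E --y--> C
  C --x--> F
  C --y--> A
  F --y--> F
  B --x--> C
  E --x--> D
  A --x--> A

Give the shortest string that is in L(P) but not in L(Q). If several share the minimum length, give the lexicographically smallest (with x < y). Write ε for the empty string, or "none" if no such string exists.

xx

The string xx is accepted by P but not by Q.
No shorter string lies in the difference, and xx is the lexicographically first length-2 string in L(P) \ L(Q).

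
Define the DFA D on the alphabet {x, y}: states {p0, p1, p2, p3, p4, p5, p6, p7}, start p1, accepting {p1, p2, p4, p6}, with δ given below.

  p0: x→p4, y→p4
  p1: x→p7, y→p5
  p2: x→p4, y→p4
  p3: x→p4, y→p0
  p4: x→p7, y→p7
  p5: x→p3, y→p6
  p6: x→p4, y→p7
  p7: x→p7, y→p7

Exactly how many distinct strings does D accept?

6

The useful subgraph on states {p0, p1, p3, p4, p5, p6} is acyclic, so L(D) is finite; the longest accepting path visits 5 useful states, giving maximum string length 4.
Counting accepting paths from p1 by length: 1 of length 0, 1 of length 2, 2 of length 3, 2 of length 4. Total 6.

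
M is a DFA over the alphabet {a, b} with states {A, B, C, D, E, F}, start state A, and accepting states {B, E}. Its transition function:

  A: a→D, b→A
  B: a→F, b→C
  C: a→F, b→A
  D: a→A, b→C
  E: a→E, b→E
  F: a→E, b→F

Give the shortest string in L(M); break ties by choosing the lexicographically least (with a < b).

A breadth-first search from A reaches an accepting state first via the path A → D → C → F → E on input abaa.
No string of length < 4 is accepted (BFS exhausts all shorter strings without reaching an accepting state), and abaa is the lexicographically least accepting string of length 4.

abaa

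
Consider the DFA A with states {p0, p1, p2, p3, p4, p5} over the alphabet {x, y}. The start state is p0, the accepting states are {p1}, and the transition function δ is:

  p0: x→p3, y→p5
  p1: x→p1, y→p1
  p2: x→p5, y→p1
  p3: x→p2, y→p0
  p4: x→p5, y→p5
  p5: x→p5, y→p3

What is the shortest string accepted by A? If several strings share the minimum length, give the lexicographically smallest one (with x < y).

A breadth-first search from p0 reaches an accepting state first via the path p0 → p3 → p2 → p1 on input xxy.
No string of length < 3 is accepted (BFS exhausts all shorter strings without reaching an accepting state), and xxy is the lexicographically least accepting string of length 3.

xxy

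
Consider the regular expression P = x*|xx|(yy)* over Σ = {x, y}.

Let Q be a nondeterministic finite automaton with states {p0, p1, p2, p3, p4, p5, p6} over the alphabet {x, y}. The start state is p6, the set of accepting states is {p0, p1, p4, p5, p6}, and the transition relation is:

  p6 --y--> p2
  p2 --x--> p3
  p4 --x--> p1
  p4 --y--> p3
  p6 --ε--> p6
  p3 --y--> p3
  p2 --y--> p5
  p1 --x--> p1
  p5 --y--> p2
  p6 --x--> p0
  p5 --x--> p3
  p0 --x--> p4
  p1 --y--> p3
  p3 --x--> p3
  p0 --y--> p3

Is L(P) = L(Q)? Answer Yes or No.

Yes

Converting the expression P to a DFA (subset construction, then merging equivalent states) gives the minimal DFA with states {r0, r1, r2, r3, r4}, start state r0, accepting states {r0, r1, r4} and transitions r0: x→r1, y→r2; r1: x→r1, y→r3; r2: x→r3, y→r4; r3: x→r3, y→r3; r4: x→r3, y→r2.
Exploring the product automaton P × Q from the start pair (r0, p6), following both machines on each input symbol, reaches 7 state pairs: (r0, p6), (r1, p0), (r2, p2), (r1, p4), (r3, p3), (r4, p5), (r1, p1).
P accepts in {r0, r1, r4} and Q accepts in {p0, p1, p4, p5, p6}. In every reachable pair the two components are either both accepting — (r0, p6), (r1, p0), (r1, p4), (r4, p5), (r1, p1) — or both non-accepting, so no string is accepted by exactly one of the machines: L(P) \ L(Q) and L(Q) \ L(P) are both empty.
Hence every string is accepted by P iff it is accepted by Q, and the two languages coincide.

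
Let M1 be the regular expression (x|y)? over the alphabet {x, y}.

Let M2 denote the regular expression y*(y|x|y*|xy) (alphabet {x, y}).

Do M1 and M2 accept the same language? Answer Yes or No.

No

The string xy is accepted by M2 but rejected by M1.
So L(M1) ≠ L(M2).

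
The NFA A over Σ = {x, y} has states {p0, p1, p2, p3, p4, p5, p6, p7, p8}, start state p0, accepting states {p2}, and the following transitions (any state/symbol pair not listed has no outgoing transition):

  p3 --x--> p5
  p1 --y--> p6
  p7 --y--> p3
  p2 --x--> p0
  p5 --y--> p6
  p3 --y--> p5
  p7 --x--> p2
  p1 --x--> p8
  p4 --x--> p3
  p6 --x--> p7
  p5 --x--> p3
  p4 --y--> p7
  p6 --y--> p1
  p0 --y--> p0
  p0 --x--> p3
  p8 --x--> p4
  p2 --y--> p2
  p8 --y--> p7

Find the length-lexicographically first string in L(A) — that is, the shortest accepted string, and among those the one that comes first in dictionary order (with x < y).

A breadth-first search from p0 reaches an accepting state first via the path p0 → p3 → p5 → p6 → p7 → p2 on input xxyxx.
No string of length < 5 is accepted (BFS exhausts all shorter strings without reaching an accepting state), and xxyxx is the lexicographically least accepting string of length 5.

xxyxx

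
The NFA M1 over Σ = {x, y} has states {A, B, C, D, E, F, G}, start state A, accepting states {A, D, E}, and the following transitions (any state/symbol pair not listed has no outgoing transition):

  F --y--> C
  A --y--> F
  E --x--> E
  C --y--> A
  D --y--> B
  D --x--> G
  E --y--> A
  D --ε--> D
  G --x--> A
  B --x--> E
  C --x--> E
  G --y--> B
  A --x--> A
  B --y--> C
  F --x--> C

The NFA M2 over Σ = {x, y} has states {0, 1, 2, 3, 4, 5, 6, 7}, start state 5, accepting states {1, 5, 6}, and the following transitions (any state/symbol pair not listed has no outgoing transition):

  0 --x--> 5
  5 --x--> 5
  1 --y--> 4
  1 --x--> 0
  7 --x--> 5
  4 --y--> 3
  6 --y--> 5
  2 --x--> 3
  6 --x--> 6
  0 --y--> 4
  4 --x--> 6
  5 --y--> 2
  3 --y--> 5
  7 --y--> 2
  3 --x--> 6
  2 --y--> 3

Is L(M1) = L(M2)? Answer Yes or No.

Yes

Exploring the product automaton M1 × M2 from the start pair (A, 5), following both machines on each input symbol, reaches 4 state pairs: (A, 5), (F, 2), (C, 3), (E, 6).
M1 accepts in {A, D, E} and M2 accepts in {1, 5, 6}. In every reachable pair the two components are either both accepting — (A, 5), (E, 6) — or both non-accepting, so no string is accepted by exactly one of the machines: L(M1) \ L(M2) and L(M2) \ L(M1) are both empty.
Hence every string is accepted by M1 iff it is accepted by M2, and the two languages coincide.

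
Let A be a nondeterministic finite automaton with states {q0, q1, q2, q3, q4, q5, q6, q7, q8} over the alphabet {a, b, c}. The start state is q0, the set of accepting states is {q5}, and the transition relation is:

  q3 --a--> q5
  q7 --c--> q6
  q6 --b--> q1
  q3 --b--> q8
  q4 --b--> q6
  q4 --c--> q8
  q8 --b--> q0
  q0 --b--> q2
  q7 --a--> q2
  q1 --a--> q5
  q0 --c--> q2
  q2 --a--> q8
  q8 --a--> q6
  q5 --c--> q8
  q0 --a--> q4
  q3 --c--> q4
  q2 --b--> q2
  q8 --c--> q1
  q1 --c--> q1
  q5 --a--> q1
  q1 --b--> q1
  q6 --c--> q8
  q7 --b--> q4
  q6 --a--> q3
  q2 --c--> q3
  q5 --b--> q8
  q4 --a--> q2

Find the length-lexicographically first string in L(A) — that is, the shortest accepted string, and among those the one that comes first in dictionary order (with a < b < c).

A breadth-first search from q0 reaches an accepting state first via the path q0 → q2 → q3 → q5 on input bca.
No string of length < 3 is accepted (BFS exhausts all shorter strings without reaching an accepting state), and bca is the lexicographically least accepting string of length 3.

bca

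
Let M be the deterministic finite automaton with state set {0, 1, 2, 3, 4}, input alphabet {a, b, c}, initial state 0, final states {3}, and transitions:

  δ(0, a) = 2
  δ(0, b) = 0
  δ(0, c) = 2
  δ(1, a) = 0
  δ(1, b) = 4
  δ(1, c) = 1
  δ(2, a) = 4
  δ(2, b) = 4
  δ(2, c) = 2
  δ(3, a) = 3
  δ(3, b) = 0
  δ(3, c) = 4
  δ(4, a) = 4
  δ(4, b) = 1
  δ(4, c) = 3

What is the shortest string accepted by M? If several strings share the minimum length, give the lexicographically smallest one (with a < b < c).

aac

A breadth-first search from 0 reaches an accepting state first via the path 0 → 2 → 4 → 3 on input aac.
No string of length < 3 is accepted (BFS exhausts all shorter strings without reaching an accepting state), and aac is the lexicographically least accepting string of length 3.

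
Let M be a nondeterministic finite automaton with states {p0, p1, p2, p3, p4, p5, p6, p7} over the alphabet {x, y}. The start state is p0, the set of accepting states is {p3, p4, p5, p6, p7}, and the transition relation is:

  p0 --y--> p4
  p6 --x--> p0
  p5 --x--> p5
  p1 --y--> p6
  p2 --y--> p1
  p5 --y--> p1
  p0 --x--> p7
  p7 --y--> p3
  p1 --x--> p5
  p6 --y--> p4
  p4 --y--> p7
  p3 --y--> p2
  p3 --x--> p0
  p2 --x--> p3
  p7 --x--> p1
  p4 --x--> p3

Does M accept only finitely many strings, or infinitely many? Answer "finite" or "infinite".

infinite

State p0 is reachable from the start and can reach an accepting state, and it lies on the cycle p0 → p4 → p3 → p0.
Traversing that cycle any number of times yields accepted strings of unbounded length, so the language is infinite.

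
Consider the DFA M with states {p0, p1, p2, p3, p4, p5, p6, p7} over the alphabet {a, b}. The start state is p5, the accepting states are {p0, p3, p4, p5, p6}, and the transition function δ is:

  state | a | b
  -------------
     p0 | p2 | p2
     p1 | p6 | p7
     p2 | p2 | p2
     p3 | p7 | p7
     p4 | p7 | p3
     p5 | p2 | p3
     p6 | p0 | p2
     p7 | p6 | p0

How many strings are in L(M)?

The useful subgraph on states {p0, p3, p5, p6, p7} is acyclic, so L(M) is finite; the longest accepting path visits 5 useful states, giving maximum string length 4.
Counting accepting paths from p5 by length: 1 of length 0, 1 of length 1, 4 of length 3, 2 of length 4. Total 8.

8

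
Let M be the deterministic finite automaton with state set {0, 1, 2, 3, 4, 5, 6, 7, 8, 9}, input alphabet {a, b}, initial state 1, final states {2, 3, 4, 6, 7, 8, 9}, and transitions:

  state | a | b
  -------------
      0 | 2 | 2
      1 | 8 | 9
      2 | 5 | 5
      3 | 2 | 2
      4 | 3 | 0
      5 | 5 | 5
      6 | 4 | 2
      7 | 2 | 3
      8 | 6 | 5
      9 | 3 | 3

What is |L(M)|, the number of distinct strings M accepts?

The useful subgraph on states {0, 1, 2, 3, 4, 6, 8, 9} is acyclic, so L(M) is finite; the longest accepting path visits 6 useful states, giving maximum string length 5.
Counting accepting paths from 1 by length: 2 of length 1, 3 of length 2, 6 of length 3, 1 of length 4, 4 of length 5. Total 16.

16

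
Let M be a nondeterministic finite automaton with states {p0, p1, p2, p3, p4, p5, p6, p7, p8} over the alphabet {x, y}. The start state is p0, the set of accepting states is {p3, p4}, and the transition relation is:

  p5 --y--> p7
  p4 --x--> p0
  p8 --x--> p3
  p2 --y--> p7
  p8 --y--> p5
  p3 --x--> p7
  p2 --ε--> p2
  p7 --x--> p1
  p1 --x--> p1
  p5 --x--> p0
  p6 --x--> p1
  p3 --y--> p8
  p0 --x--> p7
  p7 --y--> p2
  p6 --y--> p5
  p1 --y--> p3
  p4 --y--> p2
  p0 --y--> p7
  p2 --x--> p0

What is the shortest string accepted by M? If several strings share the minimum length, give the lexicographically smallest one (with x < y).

A breadth-first search from p0 reaches an accepting state first via the path p0 → p7 → p1 → p3 on input xxy.
No string of length < 3 is accepted (BFS exhausts all shorter strings without reaching an accepting state), and xxy is the lexicographically least accepting string of length 3.

xxy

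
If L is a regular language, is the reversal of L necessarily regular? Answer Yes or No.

Yes

Reverse every transition of an NFA for L, make the old start state the unique accepting state, and add a fresh start state with ε-moves to the old accepting states; this NFA accepts Lᴿ.
So the regular languages are closed under reversal.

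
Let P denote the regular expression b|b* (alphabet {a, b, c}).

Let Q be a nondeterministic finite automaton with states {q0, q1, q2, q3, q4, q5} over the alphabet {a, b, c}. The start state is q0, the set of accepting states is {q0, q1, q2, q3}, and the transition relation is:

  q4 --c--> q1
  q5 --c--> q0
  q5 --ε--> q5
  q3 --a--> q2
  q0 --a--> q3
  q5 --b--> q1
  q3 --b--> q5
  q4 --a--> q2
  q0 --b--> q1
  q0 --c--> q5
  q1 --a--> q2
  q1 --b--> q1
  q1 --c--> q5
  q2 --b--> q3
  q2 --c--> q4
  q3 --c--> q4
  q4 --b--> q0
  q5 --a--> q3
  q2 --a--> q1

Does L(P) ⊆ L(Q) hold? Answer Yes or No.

Converting the expression P to a DFA (subset construction, then merging equivalent states) gives the minimal DFA with states {p0, p1}, start state p0, accepting states {p0} and transitions p0: a→p1, b→p0, c→p1; p1: a→p1, b→p1, c→p1.
Exploring the product automaton P × Q from the start pair (p0, q0), following both machines on each input symbol, reaches 8 state pairs: (p0, q0), (p1, q3), (p0, q1), (p1, q5), (p1, q2), (p1, q4), (p1, q1), (p1, q0).
P accepts in {p0} and Q accepts in {q0, q1, q2, q3}. The reachable pairs whose P-component is accepting are (p0, q0), (p0, q1); in each of them the Q-component is accepting too, so the product for L(P) \ L(Q) (P-component accepting, Q-component rejecting) has no reachable accepting pair and the difference is empty.
Hence every string in L(P) is also in L(Q).

Yes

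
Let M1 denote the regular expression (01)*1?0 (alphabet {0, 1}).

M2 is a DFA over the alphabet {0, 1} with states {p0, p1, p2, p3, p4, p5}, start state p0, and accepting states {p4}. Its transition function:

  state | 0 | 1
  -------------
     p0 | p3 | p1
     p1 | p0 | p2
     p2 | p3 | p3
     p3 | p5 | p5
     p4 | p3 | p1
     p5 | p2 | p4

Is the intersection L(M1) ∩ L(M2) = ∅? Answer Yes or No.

Converting the expression M1 to a DFA (subset construction, then merging equivalent states) gives the minimal DFA with states {r0, r1, r2, r3, r4}, start state r0, accepting states {r1, r4} and transitions r0: 0→r1, 1→r2; r1: 0→r3, 1→r0; r2: 0→r4, 1→r3; r3: 0→r3, 1→r3; r4: 0→r3, 1→r3.
Exploring the product automaton M1 × M2 from the start pair (r0, p0), following both machines on each input symbol, reaches 19 state pairs: (r0, p0), (r1, p3), (r2, p1), (r3, p5), (r0, p5), (r4, p0), (r3, p2), (r3, p4), (r1, p2), (r2, p4), (r3, p3), (r3, p1), (r0, p3), (r4, p3), (r3, p0), (r1, p5), (r2, p5), (r0, p4), (r4, p2).
M1 accepts in {r1, r4} and M2 accepts in {p4}; no reachable pair has both components accepting, so no string drives both machines to acceptance simultaneously and L(M1) ∩ L(M2) = ∅.
So no string is accepted by both, and the intersection is empty.

Yes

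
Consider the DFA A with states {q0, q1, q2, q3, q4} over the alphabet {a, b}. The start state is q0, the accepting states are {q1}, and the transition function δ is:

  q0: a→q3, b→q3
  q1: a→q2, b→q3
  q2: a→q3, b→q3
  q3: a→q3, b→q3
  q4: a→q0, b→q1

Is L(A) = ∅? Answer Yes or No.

The states reachable from the start state are {q0, q3}.
None of the accepting states {q1} is reachable, so no string is accepted and L(A) = ∅.

Yes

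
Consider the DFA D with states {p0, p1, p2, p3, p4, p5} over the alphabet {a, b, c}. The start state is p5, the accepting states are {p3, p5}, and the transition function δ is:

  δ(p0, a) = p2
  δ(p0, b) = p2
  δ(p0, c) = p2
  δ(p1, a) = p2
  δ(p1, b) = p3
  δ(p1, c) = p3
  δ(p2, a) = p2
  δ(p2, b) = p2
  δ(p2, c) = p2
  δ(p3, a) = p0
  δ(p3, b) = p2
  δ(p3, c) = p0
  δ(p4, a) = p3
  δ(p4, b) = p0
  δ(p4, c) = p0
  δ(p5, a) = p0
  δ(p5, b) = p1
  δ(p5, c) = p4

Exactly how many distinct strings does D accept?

The useful subgraph on states {p1, p3, p4, p5} is acyclic, so L(D) is finite; the longest accepting path visits 3 useful states, giving maximum string length 2.
Counting accepting paths from p5 by length: 1 of length 0, 3 of length 2. Total 4.

4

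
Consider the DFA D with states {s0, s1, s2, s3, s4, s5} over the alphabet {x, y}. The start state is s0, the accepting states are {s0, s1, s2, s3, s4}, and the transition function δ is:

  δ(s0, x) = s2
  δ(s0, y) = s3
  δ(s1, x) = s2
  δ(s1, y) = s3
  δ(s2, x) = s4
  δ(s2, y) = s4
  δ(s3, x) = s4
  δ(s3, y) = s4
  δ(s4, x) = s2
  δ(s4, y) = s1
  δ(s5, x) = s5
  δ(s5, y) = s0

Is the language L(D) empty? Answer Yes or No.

The empty string ε is accepted: the run s0 ends in the accepting state s0.
Since at least one string is accepted, L(D) is not empty.

No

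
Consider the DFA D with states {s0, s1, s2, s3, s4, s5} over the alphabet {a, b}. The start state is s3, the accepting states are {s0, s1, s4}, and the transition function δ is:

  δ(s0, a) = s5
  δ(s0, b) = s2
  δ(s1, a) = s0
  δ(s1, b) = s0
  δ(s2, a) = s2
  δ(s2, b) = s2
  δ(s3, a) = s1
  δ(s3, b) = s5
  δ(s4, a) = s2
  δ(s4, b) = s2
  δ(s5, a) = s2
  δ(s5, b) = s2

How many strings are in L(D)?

The useful subgraph on states {s0, s1, s3} is acyclic, so L(D) is finite; the longest accepting path visits 3 useful states, giving maximum string length 2.
Counting accepting paths from s3 by length: 1 of length 1, 2 of length 2. Total 3.

3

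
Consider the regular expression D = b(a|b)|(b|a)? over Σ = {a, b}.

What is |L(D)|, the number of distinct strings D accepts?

The expression has no Kleene star, so L(D) is finite. Expanding the alternatives gives {ε, a, b, ba, bb}.
That is 1 of length 0, 2 of length 1, 2 of length 2: 5 strings in all.

5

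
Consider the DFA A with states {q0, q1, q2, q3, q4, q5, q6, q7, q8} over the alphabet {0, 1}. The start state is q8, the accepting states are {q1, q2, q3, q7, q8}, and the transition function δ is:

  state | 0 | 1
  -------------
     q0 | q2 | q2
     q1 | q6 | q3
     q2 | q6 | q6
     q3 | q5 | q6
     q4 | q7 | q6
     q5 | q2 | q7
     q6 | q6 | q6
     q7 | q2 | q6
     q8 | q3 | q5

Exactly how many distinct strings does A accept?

8

The useful subgraph on states {q2, q3, q5, q7, q8} is acyclic, so L(A) is finite; the longest accepting path visits 5 useful states, giving maximum string length 4.
Counting accepting paths from q8 by length: 1 of length 0, 1 of length 1, 2 of length 2, 3 of length 3, 1 of length 4. Total 8.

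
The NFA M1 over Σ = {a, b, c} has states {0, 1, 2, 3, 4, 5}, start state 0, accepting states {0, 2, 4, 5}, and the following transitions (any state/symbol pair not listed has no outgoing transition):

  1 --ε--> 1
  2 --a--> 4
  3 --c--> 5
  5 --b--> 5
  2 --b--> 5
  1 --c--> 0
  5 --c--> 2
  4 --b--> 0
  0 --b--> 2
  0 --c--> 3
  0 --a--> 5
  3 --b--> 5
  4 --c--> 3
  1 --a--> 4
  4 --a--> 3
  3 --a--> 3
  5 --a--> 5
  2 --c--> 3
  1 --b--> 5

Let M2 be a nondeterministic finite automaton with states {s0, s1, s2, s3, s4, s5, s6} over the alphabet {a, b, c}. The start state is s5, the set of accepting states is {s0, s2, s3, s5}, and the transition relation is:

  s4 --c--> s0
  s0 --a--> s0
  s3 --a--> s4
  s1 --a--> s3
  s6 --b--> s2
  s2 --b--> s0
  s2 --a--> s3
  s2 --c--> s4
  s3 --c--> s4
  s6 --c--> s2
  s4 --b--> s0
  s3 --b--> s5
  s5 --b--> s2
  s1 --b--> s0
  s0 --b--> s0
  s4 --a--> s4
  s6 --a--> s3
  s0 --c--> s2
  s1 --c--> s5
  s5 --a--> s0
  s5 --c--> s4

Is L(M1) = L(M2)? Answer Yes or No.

Exploring the product automaton M1 × M2 from the start pair (0, s5), following both machines on each input symbol, reaches 5 state pairs: (0, s5), (5, s0), (2, s2), (3, s4), (4, s3).
M1 accepts in {0, 2, 4, 5} and M2 accepts in {s0, s2, s3, s5}. In every reachable pair the two components are either both accepting — (0, s5), (5, s0), (2, s2), (4, s3) — or both non-accepting, so no string is accepted by exactly one of the machines: L(M1) \ L(M2) and L(M2) \ L(M1) are both empty.
Hence every string is accepted by M1 iff it is accepted by M2, and the two languages coincide.

Yes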